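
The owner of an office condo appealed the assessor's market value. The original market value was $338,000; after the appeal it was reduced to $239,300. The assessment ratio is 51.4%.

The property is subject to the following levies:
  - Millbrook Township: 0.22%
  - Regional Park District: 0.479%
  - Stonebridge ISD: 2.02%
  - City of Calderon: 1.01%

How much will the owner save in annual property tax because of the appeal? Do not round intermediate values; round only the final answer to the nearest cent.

Old assessed value = $338,000 × 0.514 = $173,732
New assessed value = $239,300 × 0.514 = $123,000.2
Combined rate = 0.0022 + 0.00479 + 0.0202 + 0.0101 = 0.03729
Old tax = $173,732 × 0.03729 = $6,478.46628
New tax = $123,000.2 × 0.03729 = $4,586.677458
Reduction = $6,478.46628 − $4,586.677458 = $1,891.788822

$1,891.79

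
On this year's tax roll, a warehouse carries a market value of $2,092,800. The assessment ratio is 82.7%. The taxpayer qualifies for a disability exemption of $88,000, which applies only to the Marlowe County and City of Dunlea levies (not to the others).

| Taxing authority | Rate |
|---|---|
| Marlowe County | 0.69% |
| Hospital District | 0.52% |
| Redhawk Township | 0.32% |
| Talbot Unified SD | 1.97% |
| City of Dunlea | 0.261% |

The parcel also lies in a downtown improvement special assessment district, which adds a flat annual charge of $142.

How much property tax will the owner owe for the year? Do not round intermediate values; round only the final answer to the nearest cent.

$64,398.46

Assessed value = $2,092,800 × 0.827 = $1,730,745.6
Marlowe County: ($1,730,745.6 − $88,000) × 0.0069 = $1,642,745.6 × 0.0069 = $11,334.94464
Hospital District: $1,730,745.6 × 0.0052 = $8,999.87712
Redhawk Township: $1,730,745.6 × 0.0032 = $5,538.38592
Talbot Unified SD: $1,730,745.6 × 0.0197 = $34,095.68832
City of Dunlea: ($1,730,745.6 − $88,000) × 0.00261 = $1,642,745.6 × 0.00261 = $4,287.566016
Levies subtotal = $64,256.462016
Total = $64,256.462016 + $142 = $64,398.462016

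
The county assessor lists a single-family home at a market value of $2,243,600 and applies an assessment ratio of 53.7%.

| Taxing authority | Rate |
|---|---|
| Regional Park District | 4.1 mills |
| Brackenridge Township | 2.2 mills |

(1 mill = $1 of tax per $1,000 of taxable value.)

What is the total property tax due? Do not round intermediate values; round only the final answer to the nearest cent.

Assessed value = $2,243,600 × 0.537 = $1,204,813.2
Regional Park District: $1,204,813.2 × 0.0041 = $4,939.73412
Brackenridge Township: $1,204,813.2 × 0.0022 = $2,650.58904
Total = $4,939.73412 + $2,650.58904 = $7,590.32316

$7,590.32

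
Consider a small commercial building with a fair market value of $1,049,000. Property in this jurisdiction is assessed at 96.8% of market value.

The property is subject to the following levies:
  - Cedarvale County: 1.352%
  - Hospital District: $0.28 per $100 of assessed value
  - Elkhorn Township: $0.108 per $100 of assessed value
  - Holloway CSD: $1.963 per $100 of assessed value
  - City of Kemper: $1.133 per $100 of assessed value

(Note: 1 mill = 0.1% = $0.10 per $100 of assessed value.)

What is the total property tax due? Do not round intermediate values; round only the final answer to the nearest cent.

Assessed value = $1,049,000 × 0.968 = $1,015,432
Cedarvale County: $1,015,432 × 0.01352 = $13,728.64064
Hospital District: $1,015,432 × 0.0028 = $2,843.2096
Elkhorn Township: $1,015,432 × 0.00108 = $1,096.66656
Holloway CSD: $1,015,432 × 0.01963 = $19,932.93016
City of Kemper: $1,015,432 × 0.01133 = $11,504.84456
Total = $49,106.29152

$49,106.29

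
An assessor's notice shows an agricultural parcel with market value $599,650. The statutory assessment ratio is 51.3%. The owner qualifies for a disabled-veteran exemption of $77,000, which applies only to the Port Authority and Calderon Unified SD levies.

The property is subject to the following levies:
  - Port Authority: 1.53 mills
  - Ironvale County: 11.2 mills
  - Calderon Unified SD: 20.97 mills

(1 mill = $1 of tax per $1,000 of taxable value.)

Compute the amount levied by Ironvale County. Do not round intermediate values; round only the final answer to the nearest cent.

Assessed value = $599,650 × 0.513 = $307,620.45
Ironvale County taxable value = $307,620.45 (exemption does not apply)
Ironvale County levy = $307,620.45 × 0.0112 = $3,445.34904

$3,445.35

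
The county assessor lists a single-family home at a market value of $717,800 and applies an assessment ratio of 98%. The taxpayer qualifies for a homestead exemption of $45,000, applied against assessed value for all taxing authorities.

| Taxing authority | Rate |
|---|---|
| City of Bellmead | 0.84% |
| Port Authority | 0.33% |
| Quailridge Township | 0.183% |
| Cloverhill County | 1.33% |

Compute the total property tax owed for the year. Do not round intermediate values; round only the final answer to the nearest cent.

$17,666.05

Assessed value = $717,800 × 0.98 = $703,444
Taxable value = $703,444 − $45,000 = $658,444
City of Bellmead: $658,444 × 0.0084 = $5,530.9296
Port Authority: $658,444 × 0.0033 = $2,172.8652
Quailridge Township: $658,444 × 0.00183 = $1,204.95252
Cloverhill County: $658,444 × 0.0133 = $8,757.3052
Total = $5,530.9296 + $2,172.8652 + $1,204.95252 + $8,757.3052 = $17,666.05252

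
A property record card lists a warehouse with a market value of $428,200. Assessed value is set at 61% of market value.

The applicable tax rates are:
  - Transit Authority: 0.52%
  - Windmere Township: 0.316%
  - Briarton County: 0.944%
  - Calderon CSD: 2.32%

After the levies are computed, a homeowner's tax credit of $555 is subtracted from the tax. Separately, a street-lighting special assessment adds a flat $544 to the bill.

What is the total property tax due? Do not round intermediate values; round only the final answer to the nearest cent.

Assessed value = $428,200 × 0.61 = $261,202
Transit Authority: $261,202 × 0.0052 = $1,358.2504
Windmere Township: $261,202 × 0.00316 = $825.39832
Briarton County: $261,202 × 0.00944 = $2,465.74688
Calderon CSD: $261,202 × 0.0232 = $6,059.8864
Levies subtotal = $10,709.282
After credit = $10,709.282 − $555 = $10,154.282
Total = $10,154.282 + $544 = $10,698.282

$10,698.28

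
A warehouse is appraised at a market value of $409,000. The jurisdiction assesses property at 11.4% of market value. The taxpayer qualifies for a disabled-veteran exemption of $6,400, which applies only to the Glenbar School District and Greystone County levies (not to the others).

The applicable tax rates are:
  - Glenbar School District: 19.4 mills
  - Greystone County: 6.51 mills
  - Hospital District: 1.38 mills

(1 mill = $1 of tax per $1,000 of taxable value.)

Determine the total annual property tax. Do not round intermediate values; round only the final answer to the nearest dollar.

Assessed value = $409,000 × 0.114 = $46,626
Glenbar School District: ($46,626 − $6,400) × 0.0194 = $40,226 × 0.0194 = $780.3844
Greystone County: ($46,626 − $6,400) × 0.00651 = $40,226 × 0.00651 = $261.87126
Hospital District: $46,626 × 0.00138 = $64.34388
Total = $1,106.59954

$1,107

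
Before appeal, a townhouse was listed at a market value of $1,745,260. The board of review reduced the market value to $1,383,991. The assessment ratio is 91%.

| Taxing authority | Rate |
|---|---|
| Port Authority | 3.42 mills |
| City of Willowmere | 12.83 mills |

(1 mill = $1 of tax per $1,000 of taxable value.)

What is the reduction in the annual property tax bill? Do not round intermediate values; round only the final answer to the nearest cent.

$5,342.27

Old assessed value = $1,745,260 × 0.91 = $1,588,186.6
New assessed value = $1,383,991 × 0.91 = $1,259,431.81
Combined rate = 0.00342 + 0.01283 = 0.01625
Old tax = $1,588,186.6 × 0.01625 = $25,808.03225
New tax = $1,259,431.81 × 0.01625 = $20,465.7669125
Reduction = $25,808.03225 − $20,465.7669125 = $5,342.2653375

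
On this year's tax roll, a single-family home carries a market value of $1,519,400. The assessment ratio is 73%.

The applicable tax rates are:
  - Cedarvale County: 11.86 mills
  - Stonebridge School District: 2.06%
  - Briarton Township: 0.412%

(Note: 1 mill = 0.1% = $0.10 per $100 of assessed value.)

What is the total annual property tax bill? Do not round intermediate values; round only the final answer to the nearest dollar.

$40,573

Assessed value = $1,519,400 × 0.73 = $1,109,162
Cedarvale County: $1,109,162 × 0.01186 = $13,154.66132
Stonebridge School District: $1,109,162 × 0.0206 = $22,848.7372
Briarton Township: $1,109,162 × 0.00412 = $4,569.74744
Total = $40,573.14596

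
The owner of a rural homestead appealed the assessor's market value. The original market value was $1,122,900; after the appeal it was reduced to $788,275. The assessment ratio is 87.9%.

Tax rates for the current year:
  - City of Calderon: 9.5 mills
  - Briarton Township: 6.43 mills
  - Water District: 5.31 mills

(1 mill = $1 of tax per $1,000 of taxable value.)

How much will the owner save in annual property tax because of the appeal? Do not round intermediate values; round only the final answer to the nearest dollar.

$6,247

Old assessed value = $1,122,900 × 0.879 = $987,029.1
New assessed value = $788,275 × 0.879 = $692,893.725
Combined rate = 0.0095 + 0.00643 + 0.00531 = 0.02124
Old tax = $987,029.1 × 0.02124 = $20,964.498084
New tax = $692,893.725 × 0.02124 = $14,717.062719
Reduction = $20,964.498084 − $14,717.062719 = $6,247.435365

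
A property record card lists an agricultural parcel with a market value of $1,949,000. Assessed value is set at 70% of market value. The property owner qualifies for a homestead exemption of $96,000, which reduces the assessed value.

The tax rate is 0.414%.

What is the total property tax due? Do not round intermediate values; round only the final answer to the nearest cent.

Assessed value = $1,949,000 × 0.7 = $1,364,300
Taxable value = $1,364,300 − $96,000 = $1,268,300
Tax = $1,268,300 × 0.00414 = $5,250.762

$5,250.76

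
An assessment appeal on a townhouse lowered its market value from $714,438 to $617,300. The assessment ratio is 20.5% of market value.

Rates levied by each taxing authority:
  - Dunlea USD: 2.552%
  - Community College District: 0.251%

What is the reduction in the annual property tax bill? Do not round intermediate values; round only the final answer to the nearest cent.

$558.17

Old assessed value = $714,438 × 0.205 = $146,459.79
New assessed value = $617,300 × 0.205 = $126,546.5
Combined rate = 0.02552 + 0.00251 = 0.02803
Old tax = $146,459.79 × 0.02803 = $4,105.2679137
New tax = $126,546.5 × 0.02803 = $3,547.098395
Reduction = $4,105.2679137 − $3,547.098395 = $558.1695187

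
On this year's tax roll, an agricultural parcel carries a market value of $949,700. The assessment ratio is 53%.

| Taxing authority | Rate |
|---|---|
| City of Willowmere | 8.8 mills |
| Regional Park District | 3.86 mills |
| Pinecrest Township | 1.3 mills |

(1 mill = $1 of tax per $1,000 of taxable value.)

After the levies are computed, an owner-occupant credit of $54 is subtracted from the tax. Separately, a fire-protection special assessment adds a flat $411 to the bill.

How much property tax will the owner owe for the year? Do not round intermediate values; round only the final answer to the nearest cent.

Assessed value = $949,700 × 0.53 = $503,341
City of Willowmere: $503,341 × 0.0088 = $4,429.4008
Regional Park District: $503,341 × 0.00386 = $1,942.89626
Pinecrest Township: $503,341 × 0.0013 = $654.3433
Levies subtotal = $7,026.64036
After credit = $7,026.64036 − $54 = $6,972.64036
Total = $6,972.64036 + $411 = $7,383.64036

$7,383.64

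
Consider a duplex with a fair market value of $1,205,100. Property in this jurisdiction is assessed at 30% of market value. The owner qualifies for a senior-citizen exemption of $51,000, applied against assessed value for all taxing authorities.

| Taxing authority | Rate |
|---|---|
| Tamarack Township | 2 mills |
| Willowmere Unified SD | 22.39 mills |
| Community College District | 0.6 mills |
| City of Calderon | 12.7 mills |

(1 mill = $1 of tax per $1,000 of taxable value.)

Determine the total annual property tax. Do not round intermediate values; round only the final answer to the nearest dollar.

$11,704

Assessed value = $1,205,100 × 0.3 = $361,530
Taxable value = $361,530 − $51,000 = $310,530
Tamarack Township: $310,530 × 0.002 = $621.06
Willowmere Unified SD: $310,530 × 0.02239 = $6,952.7667
Community College District: $310,530 × 0.0006 = $186.318
City of Calderon: $310,530 × 0.0127 = $3,943.731
Total = $621.06 + $6,952.7667 + $186.318 + $3,943.731 = $11,703.8757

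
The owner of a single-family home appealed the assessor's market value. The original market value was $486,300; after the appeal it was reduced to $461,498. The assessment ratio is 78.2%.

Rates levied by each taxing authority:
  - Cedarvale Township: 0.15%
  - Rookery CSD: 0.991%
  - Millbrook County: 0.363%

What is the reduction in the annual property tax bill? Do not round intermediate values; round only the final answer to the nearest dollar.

$292

Old assessed value = $486,300 × 0.782 = $380,286.6
New assessed value = $461,498 × 0.782 = $360,891.436
Combined rate = 0.0015 + 0.00991 + 0.00363 = 0.01504
Old tax = $380,286.6 × 0.01504 = $5,719.510464
New tax = $360,891.436 × 0.01504 = $5,427.80719744
Reduction = $5,719.510464 − $5,427.80719744 = $291.70326656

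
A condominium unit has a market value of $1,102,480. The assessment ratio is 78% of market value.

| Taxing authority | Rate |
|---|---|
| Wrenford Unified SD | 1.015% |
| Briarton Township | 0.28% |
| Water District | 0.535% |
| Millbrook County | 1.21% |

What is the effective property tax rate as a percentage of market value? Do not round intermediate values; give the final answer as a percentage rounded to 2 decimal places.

Assessed value = $1,102,480 × 0.78 = $859,934.4
Wrenford Unified SD: $859,934.4 × 0.01015 = $8,728.33416
Briarton Township: $859,934.4 × 0.0028 = $2,407.81632
Water District: $859,934.4 × 0.00535 = $4,600.64904
Millbrook County: $859,934.4 × 0.0121 = $10,405.20624
Total tax = $26,142.00576
Effective rate = $26,142.00576 ÷ $1,102,480 = 2.37% of market value

2.37%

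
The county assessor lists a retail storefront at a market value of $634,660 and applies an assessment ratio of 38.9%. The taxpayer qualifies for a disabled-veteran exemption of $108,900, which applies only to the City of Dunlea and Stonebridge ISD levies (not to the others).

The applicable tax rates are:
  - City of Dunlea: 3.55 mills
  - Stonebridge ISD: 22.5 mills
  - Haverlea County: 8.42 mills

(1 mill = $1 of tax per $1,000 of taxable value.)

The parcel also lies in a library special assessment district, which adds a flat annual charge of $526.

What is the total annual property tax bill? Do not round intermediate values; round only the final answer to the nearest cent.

Assessed value = $634,660 × 0.389 = $246,882.74
City of Dunlea: ($246,882.74 − $108,900) × 0.00355 = $137,982.74 × 0.00355 = $489.838727
Stonebridge ISD: ($246,882.74 − $108,900) × 0.0225 = $137,982.74 × 0.0225 = $3,104.61165
Haverlea County: $246,882.74 × 0.00842 = $2,078.7526708
Levies subtotal = $5,673.2030478
Total = $5,673.2030478 + $526 = $6,199.2030478

$6,199.20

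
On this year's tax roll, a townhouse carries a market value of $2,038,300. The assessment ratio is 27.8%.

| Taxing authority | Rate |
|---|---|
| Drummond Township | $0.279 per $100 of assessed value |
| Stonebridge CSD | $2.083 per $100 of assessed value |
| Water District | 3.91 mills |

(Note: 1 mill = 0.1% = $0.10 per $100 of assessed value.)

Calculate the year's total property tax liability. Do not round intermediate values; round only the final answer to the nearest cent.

$15,599.80

Assessed value = $2,038,300 × 0.278 = $566,647.4
Drummond Township: $566,647.4 × 0.00279 = $1,580.946246
Stonebridge CSD: $566,647.4 × 0.02083 = $11,803.265342
Water District: $566,647.4 × 0.00391 = $2,215.591334
Total = $15,599.802922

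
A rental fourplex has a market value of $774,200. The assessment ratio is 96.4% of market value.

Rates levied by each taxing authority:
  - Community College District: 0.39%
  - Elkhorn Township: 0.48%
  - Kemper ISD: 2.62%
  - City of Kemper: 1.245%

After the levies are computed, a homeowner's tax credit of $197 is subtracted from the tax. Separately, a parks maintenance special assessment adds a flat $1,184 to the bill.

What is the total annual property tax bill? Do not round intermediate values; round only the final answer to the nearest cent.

$36,325.67

Assessed value = $774,200 × 0.964 = $746,328.8
Community College District: $746,328.8 × 0.0039 = $2,910.68232
Elkhorn Township: $746,328.8 × 0.0048 = $3,582.37824
Kemper ISD: $746,328.8 × 0.0262 = $19,553.81456
City of Kemper: $746,328.8 × 0.01245 = $9,291.79356
Levies subtotal = $35,338.66868
After credit = $35,338.66868 − $197 = $35,141.66868
Total = $35,141.66868 + $1,184 = $36,325.66868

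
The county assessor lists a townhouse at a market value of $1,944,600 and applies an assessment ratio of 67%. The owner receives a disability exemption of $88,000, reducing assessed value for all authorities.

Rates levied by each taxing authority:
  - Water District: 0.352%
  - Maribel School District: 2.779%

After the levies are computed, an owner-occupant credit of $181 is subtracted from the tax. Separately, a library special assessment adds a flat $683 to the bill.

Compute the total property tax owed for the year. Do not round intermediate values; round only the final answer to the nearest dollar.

$38,540

Assessed value = $1,944,600 × 0.67 = $1,302,882
Taxable value = $1,302,882 − $88,000 = $1,214,882
Water District: $1,214,882 × 0.00352 = $4,276.38464
Maribel School District: $1,214,882 × 0.02779 = $33,761.57078
Levies subtotal = $38,037.95542
After credit = $38,037.95542 − $181 = $37,856.95542
Total = $37,856.95542 + $683 = $38,539.95542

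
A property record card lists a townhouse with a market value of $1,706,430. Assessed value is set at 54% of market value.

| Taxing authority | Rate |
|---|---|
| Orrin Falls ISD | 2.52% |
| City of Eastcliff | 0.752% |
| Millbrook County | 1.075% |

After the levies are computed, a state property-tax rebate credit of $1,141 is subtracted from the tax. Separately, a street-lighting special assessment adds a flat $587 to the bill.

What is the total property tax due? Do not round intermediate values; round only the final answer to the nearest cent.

Assessed value = $1,706,430 × 0.54 = $921,472.2
Orrin Falls ISD: $921,472.2 × 0.0252 = $23,221.09944
City of Eastcliff: $921,472.2 × 0.00752 = $6,929.470944
Millbrook County: $921,472.2 × 0.01075 = $9,905.82615
Levies subtotal = $40,056.396534
After credit = $40,056.396534 − $1,141 = $38,915.396534
Total = $38,915.396534 + $587 = $39,502.396534

$39,502.40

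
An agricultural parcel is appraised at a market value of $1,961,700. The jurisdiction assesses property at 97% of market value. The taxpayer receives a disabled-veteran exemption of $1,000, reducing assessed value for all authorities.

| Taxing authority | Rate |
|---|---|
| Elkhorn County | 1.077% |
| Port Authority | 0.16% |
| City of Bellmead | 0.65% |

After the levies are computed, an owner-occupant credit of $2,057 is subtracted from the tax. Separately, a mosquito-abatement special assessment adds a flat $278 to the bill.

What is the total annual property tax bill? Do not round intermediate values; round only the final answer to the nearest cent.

Assessed value = $1,961,700 × 0.97 = $1,902,849
Taxable value = $1,902,849 − $1,000 = $1,901,849
Elkhorn County: $1,901,849 × 0.01077 = $20,482.91373
Port Authority: $1,901,849 × 0.0016 = $3,042.9584
City of Bellmead: $1,901,849 × 0.0065 = $12,362.0185
Levies subtotal = $35,887.89063
After credit = $35,887.89063 − $2,057 = $33,830.89063
Total = $33,830.89063 + $278 = $34,108.89063

$34,108.89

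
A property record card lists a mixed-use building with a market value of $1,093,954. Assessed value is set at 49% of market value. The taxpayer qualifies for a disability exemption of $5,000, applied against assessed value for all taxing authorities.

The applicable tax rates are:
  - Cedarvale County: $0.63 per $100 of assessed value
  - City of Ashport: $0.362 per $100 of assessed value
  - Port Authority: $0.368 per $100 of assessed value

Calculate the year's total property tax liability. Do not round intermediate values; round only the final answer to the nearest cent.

Assessed value = $1,093,954 × 0.49 = $536,037.46
Taxable value = $536,037.46 − $5,000 = $531,037.46
Cedarvale County: $531,037.46 × 0.0063 = $3,345.535998
City of Ashport: $531,037.46 × 0.00362 = $1,922.3556052
Port Authority: $531,037.46 × 0.00368 = $1,954.2178528
Total = $3,345.535998 + $1,922.3556052 + $1,954.2178528 = $7,222.109456

$7,222.11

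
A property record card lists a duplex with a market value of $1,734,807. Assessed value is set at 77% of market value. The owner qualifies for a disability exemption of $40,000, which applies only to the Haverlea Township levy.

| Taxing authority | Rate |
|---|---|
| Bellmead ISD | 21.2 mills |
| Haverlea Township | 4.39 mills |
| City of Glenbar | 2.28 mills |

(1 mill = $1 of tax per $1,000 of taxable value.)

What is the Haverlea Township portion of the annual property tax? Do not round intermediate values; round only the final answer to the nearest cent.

Assessed value = $1,734,807 × 0.77 = $1,335,801.39
Haverlea Township taxable value = $1,335,801.39 − $40,000 = $1,295,801.39
Haverlea Township levy = $1,295,801.39 × 0.00439 = $5,688.5681021

$5,688.57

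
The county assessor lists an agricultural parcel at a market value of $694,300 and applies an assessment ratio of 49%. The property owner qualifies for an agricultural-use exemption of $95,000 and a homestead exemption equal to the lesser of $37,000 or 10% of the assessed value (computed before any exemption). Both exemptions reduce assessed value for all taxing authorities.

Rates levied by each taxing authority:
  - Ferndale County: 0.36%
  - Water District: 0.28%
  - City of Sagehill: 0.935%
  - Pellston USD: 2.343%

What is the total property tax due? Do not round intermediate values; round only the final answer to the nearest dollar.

Assessed value = $694,300 × 0.49 = $340,207
Homestead exemption = min($37,000, 10% × $340,207) = min($37,000, $34,020.7) = $34,020.7 (percentage binds)
Taxable value = $340,207 − $95,000 − $34,020.7 = $211,186.3
Ferndale County: $211,186.3 × 0.0036 = $760.27068
Water District: $211,186.3 × 0.0028 = $591.32164
City of Sagehill: $211,186.3 × 0.00935 = $1,974.591905
Pellston USD: $211,186.3 × 0.02343 = $4,948.095009
Total = $8,274.279234

$8,274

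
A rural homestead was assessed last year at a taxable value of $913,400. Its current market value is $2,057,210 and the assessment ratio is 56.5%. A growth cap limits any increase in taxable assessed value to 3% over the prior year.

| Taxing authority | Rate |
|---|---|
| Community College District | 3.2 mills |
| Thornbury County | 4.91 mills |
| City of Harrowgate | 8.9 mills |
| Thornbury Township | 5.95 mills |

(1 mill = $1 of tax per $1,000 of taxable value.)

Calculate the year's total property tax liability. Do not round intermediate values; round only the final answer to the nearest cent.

$21,600.81

Uncapped assessed value = $2,057,210 × 0.565 = $1,162,323.65
Cap limit = $913,400 × 1.03 = $940,802
Taxable assessed value = min($1,162,323.65, $940,802) = $940,802 (cap binds)
Community College District: $940,802 × 0.0032 = $3,010.5664
Thornbury County: $940,802 × 0.00491 = $4,619.33782
City of Harrowgate: $940,802 × 0.0089 = $8,373.1378
Thornbury Township: $940,802 × 0.00595 = $5,597.7719
Total = $21,600.81392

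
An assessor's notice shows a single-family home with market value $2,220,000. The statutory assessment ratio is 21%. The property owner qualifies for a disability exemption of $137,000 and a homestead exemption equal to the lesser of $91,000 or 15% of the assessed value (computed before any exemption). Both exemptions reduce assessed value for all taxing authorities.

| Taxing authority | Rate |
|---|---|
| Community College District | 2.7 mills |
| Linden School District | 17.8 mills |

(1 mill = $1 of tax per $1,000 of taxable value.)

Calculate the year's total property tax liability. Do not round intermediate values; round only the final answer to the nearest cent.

$5,315.04

Assessed value = $2,220,000 × 0.21 = $466,200
Homestead exemption = min($91,000, 15% × $466,200) = min($91,000, $69,930) = $69,930 (percentage binds)
Taxable value = $466,200 − $137,000 − $69,930 = $259,270
Community College District: $259,270 × 0.0027 = $700.029
Linden School District: $259,270 × 0.0178 = $4,615.006
Total = $5,315.035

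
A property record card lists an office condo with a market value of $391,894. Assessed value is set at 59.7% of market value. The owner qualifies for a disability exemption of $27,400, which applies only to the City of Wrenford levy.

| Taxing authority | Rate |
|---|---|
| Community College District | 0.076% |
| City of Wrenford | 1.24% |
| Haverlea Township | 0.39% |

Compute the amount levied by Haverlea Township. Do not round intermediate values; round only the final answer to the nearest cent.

Assessed value = $391,894 × 0.597 = $233,960.718
Haverlea Township taxable value = $233,960.718 (exemption does not apply)
Haverlea Township levy = $233,960.718 × 0.0039 = $912.4468002

$912.45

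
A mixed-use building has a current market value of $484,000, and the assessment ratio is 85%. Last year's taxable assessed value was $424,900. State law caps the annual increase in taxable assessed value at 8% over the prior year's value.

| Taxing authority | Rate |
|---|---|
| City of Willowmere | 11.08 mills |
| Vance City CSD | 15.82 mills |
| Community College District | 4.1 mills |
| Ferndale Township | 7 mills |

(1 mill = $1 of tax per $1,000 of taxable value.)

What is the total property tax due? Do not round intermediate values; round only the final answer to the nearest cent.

$15,633.20

Uncapped assessed value = $484,000 × 0.85 = $411,400
Cap limit = $424,900 × 1.08 = $458,892
Taxable assessed value = min($411,400, $458,892) = $411,400 (cap does not bind)
City of Willowmere: $411,400 × 0.01108 = $4,558.312
Vance City CSD: $411,400 × 0.01582 = $6,508.348
Community College District: $411,400 × 0.0041 = $1,686.74
Ferndale Township: $411,400 × 0.007 = $2,879.8
Total = $15,633.2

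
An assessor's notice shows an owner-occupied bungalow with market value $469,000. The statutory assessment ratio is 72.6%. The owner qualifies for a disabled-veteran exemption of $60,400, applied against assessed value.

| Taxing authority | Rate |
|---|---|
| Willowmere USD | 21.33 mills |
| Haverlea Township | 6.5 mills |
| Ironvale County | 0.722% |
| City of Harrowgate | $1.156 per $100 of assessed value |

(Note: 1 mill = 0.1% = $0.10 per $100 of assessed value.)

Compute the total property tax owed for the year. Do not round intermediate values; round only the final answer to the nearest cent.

$13,055.18

Assessed value = $469,000 × 0.726 = $340,494
Taxable value = $340,494 − $60,400 = $280,094
Willowmere USD: $280,094 × 0.02133 = $5,974.40502
Haverlea Township: $280,094 × 0.0065 = $1,820.611
Ironvale County: $280,094 × 0.00722 = $2,022.27868
City of Harrowgate: $280,094 × 0.01156 = $3,237.88664
Total = $13,055.18134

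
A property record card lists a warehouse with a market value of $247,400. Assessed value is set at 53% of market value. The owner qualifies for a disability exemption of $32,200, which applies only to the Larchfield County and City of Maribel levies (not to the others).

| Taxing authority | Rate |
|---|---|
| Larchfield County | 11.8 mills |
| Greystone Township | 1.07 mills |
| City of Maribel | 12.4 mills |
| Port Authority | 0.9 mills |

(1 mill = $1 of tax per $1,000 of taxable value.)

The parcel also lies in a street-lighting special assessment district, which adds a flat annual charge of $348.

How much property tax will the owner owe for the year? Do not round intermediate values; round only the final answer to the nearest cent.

$3,000.22

Assessed value = $247,400 × 0.53 = $131,122
Larchfield County: ($131,122 − $32,200) × 0.0118 = $98,922 × 0.0118 = $1,167.2796
Greystone Township: $131,122 × 0.00107 = $140.30054
City of Maribel: ($131,122 − $32,200) × 0.0124 = $98,922 × 0.0124 = $1,226.6328
Port Authority: $131,122 × 0.0009 = $118.0098
Levies subtotal = $2,652.22274
Total = $2,652.22274 + $348 = $3,000.22274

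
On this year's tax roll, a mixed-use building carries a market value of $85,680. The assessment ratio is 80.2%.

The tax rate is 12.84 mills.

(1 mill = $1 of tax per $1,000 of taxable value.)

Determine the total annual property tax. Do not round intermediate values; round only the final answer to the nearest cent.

Assessed value = $85,680 × 0.802 = $68,715.36
Tax = $68,715.36 × 0.01284 = $882.3052224

$882.31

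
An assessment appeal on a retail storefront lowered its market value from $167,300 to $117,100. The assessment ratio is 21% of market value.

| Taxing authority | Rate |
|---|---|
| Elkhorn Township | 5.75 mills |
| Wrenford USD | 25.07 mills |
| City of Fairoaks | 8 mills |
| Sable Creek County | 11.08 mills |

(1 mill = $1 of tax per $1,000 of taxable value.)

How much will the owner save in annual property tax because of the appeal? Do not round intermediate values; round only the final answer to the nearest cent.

$526.05

Old assessed value = $167,300 × 0.21 = $35,133
New assessed value = $117,100 × 0.21 = $24,591
Combined rate = 0.00575 + 0.02507 + 0.008 + 0.01108 = 0.0499
Old tax = $35,133 × 0.0499 = $1,753.1367
New tax = $24,591 × 0.0499 = $1,227.0909
Reduction = $1,753.1367 − $1,227.0909 = $526.0458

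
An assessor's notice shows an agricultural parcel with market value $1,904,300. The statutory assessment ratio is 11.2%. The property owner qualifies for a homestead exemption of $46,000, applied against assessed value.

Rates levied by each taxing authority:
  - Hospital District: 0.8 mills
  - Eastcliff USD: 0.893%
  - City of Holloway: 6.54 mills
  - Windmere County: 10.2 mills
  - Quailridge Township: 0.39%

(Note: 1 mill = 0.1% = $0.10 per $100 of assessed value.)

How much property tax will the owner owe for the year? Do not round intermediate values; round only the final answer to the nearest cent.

$5,080.34

Assessed value = $1,904,300 × 0.112 = $213,281.6
Taxable value = $213,281.6 − $46,000 = $167,281.6
Hospital District: $167,281.6 × 0.0008 = $133.82528
Eastcliff USD: $167,281.6 × 0.00893 = $1,493.824688
City of Holloway: $167,281.6 × 0.00654 = $1,094.021664
Windmere County: $167,281.6 × 0.0102 = $1,706.27232
Quailridge Township: $167,281.6 × 0.0039 = $652.39824
Total = $5,080.342192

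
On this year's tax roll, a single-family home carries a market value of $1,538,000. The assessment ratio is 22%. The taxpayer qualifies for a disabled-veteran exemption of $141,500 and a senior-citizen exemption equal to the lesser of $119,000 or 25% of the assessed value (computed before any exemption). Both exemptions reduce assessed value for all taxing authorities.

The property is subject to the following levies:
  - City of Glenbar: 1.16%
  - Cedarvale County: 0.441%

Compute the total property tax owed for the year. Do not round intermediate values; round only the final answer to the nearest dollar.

Assessed value = $1,538,000 × 0.22 = $338,360
Senior-citizen exemption = min($119,000, 25% × $338,360) = min($119,000, $84,590) = $84,590 (percentage binds)
Taxable value = $338,360 − $141,500 − $84,590 = $112,270
City of Glenbar: $112,270 × 0.0116 = $1,302.332
Cedarvale County: $112,270 × 0.00441 = $495.1107
Total = $1,797.4427

$1,797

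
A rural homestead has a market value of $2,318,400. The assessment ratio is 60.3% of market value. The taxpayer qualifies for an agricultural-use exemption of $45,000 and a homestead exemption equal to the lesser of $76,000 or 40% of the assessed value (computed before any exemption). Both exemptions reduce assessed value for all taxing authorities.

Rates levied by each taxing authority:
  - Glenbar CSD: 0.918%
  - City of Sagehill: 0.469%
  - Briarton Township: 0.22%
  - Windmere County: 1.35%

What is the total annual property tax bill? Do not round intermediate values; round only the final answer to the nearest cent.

Assessed value = $2,318,400 × 0.603 = $1,397,995.2
Homestead exemption = min($76,000, 40% × $1,397,995.2) = min($76,000, $559,198.08) = $76,000 (dollar cap binds)
Taxable value = $1,397,995.2 − $45,000 − $76,000 = $1,276,995.2
Glenbar CSD: $1,276,995.2 × 0.00918 = $11,722.815936
City of Sagehill: $1,276,995.2 × 0.00469 = $5,989.107488
Briarton Township: $1,276,995.2 × 0.0022 = $2,809.38944
Windmere County: $1,276,995.2 × 0.0135 = $17,239.4352
Total = $37,760.748064

$37,760.75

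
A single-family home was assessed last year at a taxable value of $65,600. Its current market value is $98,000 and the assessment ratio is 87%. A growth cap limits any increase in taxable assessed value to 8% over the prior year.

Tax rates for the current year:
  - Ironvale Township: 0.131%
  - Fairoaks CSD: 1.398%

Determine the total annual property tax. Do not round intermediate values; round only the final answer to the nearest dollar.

Uncapped assessed value = $98,000 × 0.87 = $85,260
Cap limit = $65,600 × 1.08 = $70,848
Taxable assessed value = min($85,260, $70,848) = $70,848 (cap binds)
Ironvale Township: $70,848 × 0.00131 = $92.81088
Fairoaks CSD: $70,848 × 0.01398 = $990.45504
Total = $1,083.26592

$1,083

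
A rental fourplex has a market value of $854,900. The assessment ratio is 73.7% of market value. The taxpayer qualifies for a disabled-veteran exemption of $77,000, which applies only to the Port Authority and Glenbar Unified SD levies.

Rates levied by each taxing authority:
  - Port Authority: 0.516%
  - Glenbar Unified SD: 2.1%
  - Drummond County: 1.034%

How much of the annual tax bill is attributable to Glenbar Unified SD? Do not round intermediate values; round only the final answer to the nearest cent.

Assessed value = $854,900 × 0.737 = $630,061.3
Glenbar Unified SD taxable value = $630,061.3 − $77,000 = $553,061.3
Glenbar Unified SD levy = $553,061.3 × 0.021 = $11,614.2873

$11,614.29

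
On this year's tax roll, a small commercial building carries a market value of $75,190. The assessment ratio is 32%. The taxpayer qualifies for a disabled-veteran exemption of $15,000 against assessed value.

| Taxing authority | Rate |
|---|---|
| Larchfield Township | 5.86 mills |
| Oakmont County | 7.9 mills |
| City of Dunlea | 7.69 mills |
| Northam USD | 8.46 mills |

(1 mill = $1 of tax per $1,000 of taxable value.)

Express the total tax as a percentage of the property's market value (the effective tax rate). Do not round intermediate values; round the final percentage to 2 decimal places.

0.36%

Assessed value = $75,190 × 0.32 = $24,060.8
Taxable value = $24,060.8 − $15,000 = $9,060.8
Larchfield Township: $9,060.8 × 0.00586 = $53.096288
Oakmont County: $9,060.8 × 0.0079 = $71.58032
City of Dunlea: $9,060.8 × 0.00769 = $69.677552
Northam USD: $9,060.8 × 0.00846 = $76.654368
Total tax = $271.008528
Effective rate = $271.008528 ÷ $75,190 = 0.36% of market value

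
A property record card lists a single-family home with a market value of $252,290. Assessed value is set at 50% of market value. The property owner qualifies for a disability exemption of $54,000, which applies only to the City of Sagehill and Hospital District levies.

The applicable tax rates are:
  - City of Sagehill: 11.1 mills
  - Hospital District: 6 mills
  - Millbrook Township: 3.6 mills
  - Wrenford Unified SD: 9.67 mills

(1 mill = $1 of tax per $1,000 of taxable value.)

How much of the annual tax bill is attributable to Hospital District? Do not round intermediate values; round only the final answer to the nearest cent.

$432.87

Assessed value = $252,290 × 0.5 = $126,145
Hospital District taxable value = $126,145 − $54,000 = $72,145
Hospital District levy = $72,145 × 0.006 = $432.87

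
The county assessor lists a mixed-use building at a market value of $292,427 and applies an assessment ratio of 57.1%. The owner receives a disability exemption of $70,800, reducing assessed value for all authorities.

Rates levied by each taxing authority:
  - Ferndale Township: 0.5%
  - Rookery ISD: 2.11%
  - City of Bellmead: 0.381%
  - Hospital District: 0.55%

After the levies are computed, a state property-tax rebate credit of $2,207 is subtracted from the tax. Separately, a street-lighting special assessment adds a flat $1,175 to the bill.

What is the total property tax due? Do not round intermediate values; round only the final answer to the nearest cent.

$2,373.59

Assessed value = $292,427 × 0.571 = $166,975.817
Taxable value = $166,975.817 − $70,800 = $96,175.817
Ferndale Township: $96,175.817 × 0.005 = $480.879085
Rookery ISD: $96,175.817 × 0.0211 = $2,029.3097387
City of Bellmead: $96,175.817 × 0.00381 = $366.42986277
Hospital District: $96,175.817 × 0.0055 = $528.9669935
Levies subtotal = $3,405.58567997
After credit = $3,405.58567997 − $2,207 = $1,198.58567997
Total = $1,198.58567997 + $1,175 = $2,373.58567997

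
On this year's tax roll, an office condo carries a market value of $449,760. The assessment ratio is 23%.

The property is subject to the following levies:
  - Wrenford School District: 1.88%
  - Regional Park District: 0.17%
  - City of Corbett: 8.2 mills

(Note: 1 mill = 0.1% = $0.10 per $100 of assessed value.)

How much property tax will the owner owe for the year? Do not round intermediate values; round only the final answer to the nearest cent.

$2,968.87

Assessed value = $449,760 × 0.23 = $103,444.8
Wrenford School District: $103,444.8 × 0.0188 = $1,944.76224
Regional Park District: $103,444.8 × 0.0017 = $175.85616
City of Corbett: $103,444.8 × 0.0082 = $848.24736
Total = $2,968.86576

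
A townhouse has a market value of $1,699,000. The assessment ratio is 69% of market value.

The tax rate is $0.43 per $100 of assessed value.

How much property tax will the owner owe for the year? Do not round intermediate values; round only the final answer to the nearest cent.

Assessed value = $1,699,000 × 0.69 = $1,172,310
Tax = $1,172,310 × 0.0043 = $5,040.933

$5,040.93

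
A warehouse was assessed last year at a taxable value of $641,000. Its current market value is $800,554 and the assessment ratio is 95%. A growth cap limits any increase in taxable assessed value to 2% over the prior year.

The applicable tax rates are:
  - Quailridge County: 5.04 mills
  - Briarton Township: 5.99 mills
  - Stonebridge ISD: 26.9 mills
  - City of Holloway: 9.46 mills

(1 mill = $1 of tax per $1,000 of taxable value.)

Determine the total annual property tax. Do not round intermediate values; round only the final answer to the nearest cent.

Uncapped assessed value = $800,554 × 0.95 = $760,526.3
Cap limit = $641,000 × 1.02 = $653,820
Taxable assessed value = min($760,526.3, $653,820) = $653,820 (cap binds)
Quailridge County: $653,820 × 0.00504 = $3,295.2528
Briarton Township: $653,820 × 0.00599 = $3,916.3818
Stonebridge ISD: $653,820 × 0.0269 = $17,587.758
City of Holloway: $653,820 × 0.00946 = $6,185.1372
Total = $30,984.5298

$30,984.53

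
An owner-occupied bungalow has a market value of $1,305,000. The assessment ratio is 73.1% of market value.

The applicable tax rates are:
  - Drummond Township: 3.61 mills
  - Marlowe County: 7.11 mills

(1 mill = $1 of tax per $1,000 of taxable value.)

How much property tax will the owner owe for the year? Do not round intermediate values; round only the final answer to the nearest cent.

Assessed value = $1,305,000 × 0.731 = $953,955
Drummond Township: $953,955 × 0.00361 = $3,443.77755
Marlowe County: $953,955 × 0.00711 = $6,782.62005
Total = $3,443.77755 + $6,782.62005 = $10,226.3976

$10,226.40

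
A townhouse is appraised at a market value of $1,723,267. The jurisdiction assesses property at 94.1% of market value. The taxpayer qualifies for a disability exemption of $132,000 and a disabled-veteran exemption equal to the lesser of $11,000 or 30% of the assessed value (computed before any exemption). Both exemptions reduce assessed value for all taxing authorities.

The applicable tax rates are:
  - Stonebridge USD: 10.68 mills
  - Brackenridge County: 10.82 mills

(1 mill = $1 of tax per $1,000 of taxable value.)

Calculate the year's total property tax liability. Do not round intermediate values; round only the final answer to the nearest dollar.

$31,790

Assessed value = $1,723,267 × 0.941 = $1,621,594.247
Disabled-veteran exemption = min($11,000, 30% × $1,621,594.247) = min($11,000, $486,478.2741) = $11,000 (dollar cap binds)
Taxable value = $1,621,594.247 − $132,000 − $11,000 = $1,478,594.247
Stonebridge USD: $1,478,594.247 × 0.01068 = $15,791.38655796
Brackenridge County: $1,478,594.247 × 0.01082 = $15,998.38975254
Total = $31,789.7763105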